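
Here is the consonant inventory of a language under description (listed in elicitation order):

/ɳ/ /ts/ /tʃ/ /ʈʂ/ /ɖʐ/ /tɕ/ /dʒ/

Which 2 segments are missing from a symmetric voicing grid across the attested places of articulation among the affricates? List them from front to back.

alveolar: voiceless /ts/, voiced —.
postalveolar: voiceless /tʃ/, voiced /dʒ/.
retroflex: voiceless /ʈʂ/, voiced /ɖʐ/.
alveolo-palatal: voiceless /tɕ/, voiced —.
Gaps, from front to back: alveolar lacks voiced (/dz/); alveolo-palatal lacks voiced (/dʑ/).

/dz/, /dʑ/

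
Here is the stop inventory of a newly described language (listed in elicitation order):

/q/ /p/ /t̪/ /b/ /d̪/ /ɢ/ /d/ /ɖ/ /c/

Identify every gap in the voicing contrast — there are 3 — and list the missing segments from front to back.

/t/, /ʈ/, /ɟ/

Voiceless: /p/ (bilabial), /t̪/ (dental), /c/ (palatal), /q/ (uvular).
Voiced: /b/ (bilabial), /d̪/ (dental), /d/ (alveolar), /ɖ/ (retroflex), /ɢ/ (uvular).
Gaps, from front to back: alveolar lacks voiceless (/t/); retroflex lacks voiceless (/ʈ/); palatal lacks voiced (/ɟ/).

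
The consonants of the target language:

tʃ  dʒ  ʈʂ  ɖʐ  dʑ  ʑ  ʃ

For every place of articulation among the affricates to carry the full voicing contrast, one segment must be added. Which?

/tɕ/

Voiceless: /tʃ/ (postalveolar), /ʈʂ/ (retroflex).
Voiced: /dʒ/ (postalveolar), /ɖʐ/ (retroflex), /dʑ/ (alveolo-palatal).
The alveolo-palatal row has no voiceless member, so the gap is the voiceless alveolo-palatal affricate /tɕ/.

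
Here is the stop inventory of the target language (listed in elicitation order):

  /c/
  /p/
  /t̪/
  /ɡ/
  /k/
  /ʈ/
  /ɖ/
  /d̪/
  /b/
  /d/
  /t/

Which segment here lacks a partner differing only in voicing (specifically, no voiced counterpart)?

/c/

Bilabial: /p/ ~ /b/
Dental: /t̪/ ~ /d̪/
Alveolar: /t/ ~ /d/
Retroflex: /ʈ/ ~ /ɖ/
Velar: /k/ ~ /ɡ/
Palatal: only /c/ (voiceless); no voiced partner.
So /c/ is the unpaired segment.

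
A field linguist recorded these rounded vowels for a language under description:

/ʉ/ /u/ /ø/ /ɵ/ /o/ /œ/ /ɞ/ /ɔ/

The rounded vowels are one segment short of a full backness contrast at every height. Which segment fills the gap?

Front: /ø/ (high-mid), /œ/ (low-mid).
Central: /ʉ/ (high), /ɵ/ (high-mid), /ɞ/ (low-mid).
Back: /u/ (high), /o/ (high-mid), /ɔ/ (low-mid).
The high row has no front member, so the gap is the high front rounded vowel /y/.

/y/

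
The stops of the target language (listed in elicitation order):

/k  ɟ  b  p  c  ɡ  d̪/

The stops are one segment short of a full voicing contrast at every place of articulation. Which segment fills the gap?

/t̪/

bilabial: voiceless /p/, voiced /b/.
dental: voiceless —, voiced /d̪/.
palatal: voiceless /c/, voiced /ɟ/.
velar: voiceless /k/, voiced /ɡ/.
The dental row has no voiceless member, so the gap is the voiceless dental stop /t̪/.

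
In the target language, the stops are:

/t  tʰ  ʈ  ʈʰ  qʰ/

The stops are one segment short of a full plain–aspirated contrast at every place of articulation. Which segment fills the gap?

Plain: /t/ (alveolar), /ʈ/ (retroflex).
Aspirated: /tʰ/ (alveolar), /ʈʰ/ (retroflex), /qʰ/ (uvular).
The uvular row has no plain member, so the gap is the plain uvular stop /q/.

/q/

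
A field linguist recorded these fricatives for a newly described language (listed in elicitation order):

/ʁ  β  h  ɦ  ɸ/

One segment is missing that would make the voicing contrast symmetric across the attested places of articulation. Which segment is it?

/χ/

Voiceless: /ɸ/ (bilabial), /h/ (glottal).
Voiced: /β/ (bilabial), /ʁ/ (uvular), /ɦ/ (glottal).
The uvular row has no voiceless member, so the gap is the voiceless uvular fricative /χ/.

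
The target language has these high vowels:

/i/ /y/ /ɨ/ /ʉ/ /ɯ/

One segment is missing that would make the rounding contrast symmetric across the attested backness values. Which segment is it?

backness          unrounded  rounded 
front             i         y       
central           ɨ         ʉ       
back              ɯ         —       
The back row has no rounded member, so the gap is the back rounded vowel /u/.

/u/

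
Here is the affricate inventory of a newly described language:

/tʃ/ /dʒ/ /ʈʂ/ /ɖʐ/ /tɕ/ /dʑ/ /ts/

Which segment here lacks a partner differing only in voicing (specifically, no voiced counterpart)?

Postalveolar: /tʃ/ ~ /dʒ/
Retroflex: /ʈʂ/ ~ /ɖʐ/
Alveolo-palatal: /tɕ/ ~ /dʑ/
Alveolar: only /ts/ (voiceless); no voiced partner.
So /ts/ is the unpaired segment.

/ts/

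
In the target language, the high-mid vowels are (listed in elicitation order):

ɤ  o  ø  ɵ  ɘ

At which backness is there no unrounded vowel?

front

front: unrounded —, rounded /ø/.
central: unrounded /ɘ/, rounded /ɵ/.
back: unrounded /ɤ/, rounded /o/.
Every backness has an unrounded member except front, where /e/ would be expected.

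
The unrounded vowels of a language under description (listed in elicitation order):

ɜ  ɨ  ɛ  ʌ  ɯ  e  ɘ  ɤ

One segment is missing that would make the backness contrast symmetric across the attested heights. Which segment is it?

height            front     central   back    
high              —         ɨ         ɯ       
high-mid          e         ɘ         ɤ       
low-mid           ɛ         ɜ         ʌ       
The high row has no front member, so the gap is the high front unrounded vowel /i/.

/i/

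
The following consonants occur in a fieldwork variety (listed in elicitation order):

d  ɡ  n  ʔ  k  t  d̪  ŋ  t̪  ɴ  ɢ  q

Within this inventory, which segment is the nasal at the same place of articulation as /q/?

/q/ is a voiceless uvular stop.
The nasal at the same place is an uvular nasal — in this inventory, /ɴ/.

/ɴ/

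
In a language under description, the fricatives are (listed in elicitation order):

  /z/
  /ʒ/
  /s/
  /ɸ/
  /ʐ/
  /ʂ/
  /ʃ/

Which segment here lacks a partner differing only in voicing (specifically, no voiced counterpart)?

Alveolar: /s/ ~ /z/
Postalveolar: /ʃ/ ~ /ʒ/
Retroflex: /ʂ/ ~ /ʐ/
Bilabial: only /ɸ/ (voiceless); no voiced partner.
So /ɸ/ is the unpaired segment.

/ɸ/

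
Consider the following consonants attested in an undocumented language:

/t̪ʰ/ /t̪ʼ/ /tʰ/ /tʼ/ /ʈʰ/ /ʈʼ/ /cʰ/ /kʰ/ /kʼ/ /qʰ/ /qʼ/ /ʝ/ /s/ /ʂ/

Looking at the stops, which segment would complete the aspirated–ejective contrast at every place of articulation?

place of articulation  aspirated  ejective
dental            t̪ʰ       t̪ʼ     
alveolar          tʰ        tʼ      
retroflex         ʈʰ        ʈʼ      
palatal           cʰ        —       
velar             kʰ        kʼ      
uvular            qʰ        qʼ      
The palatal row has no ejective member, so the gap is the ejective palatal stop /cʼ/.

/cʼ/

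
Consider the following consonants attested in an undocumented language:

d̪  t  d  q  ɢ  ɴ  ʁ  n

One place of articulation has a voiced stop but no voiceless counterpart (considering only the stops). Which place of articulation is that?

Voiceless: /t/ (alveolar), /q/ (uvular).
Voiced: /d̪/ (dental), /d/ (alveolar), /ɢ/ (uvular).
Every place of articulation has a voiceless member except dental, where /t̪/ would be expected.

dental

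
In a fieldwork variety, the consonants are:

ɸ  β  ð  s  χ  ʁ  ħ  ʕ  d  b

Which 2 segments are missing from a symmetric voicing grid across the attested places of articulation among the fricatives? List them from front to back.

Voiceless: /ɸ/ (bilabial), /s/ (alveolar), /χ/ (uvular), /ħ/ (pharyngeal).
Voiced: /β/ (bilabial), /ð/ (dental), /ʁ/ (uvular), /ʕ/ (pharyngeal).
Gaps, from front to back: dental lacks voiceless (/θ/); alveolar lacks voiced (/z/).

/θ/, /z/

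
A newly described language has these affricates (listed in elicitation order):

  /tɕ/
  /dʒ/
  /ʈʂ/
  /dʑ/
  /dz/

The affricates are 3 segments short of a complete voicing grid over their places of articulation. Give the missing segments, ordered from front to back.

/ts/, /tʃ/, /ɖʐ/

place of articulation  voiceless  voiced  
alveolar          —         dz      
postalveolar      —         dʒ      
retroflex         ʈʂ        —       
alveolo-palatal   tɕ        dʑ      
Gaps, from front to back: alveolar lacks voiceless (/ts/); postalveolar lacks voiceless (/tʃ/); retroflex lacks voiced (/ɖʐ/).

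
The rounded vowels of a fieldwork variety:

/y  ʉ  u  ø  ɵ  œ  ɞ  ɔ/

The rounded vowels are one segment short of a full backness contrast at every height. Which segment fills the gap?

/o/

Front: /y/ (high), /ø/ (high-mid), /œ/ (low-mid).
Central: /ʉ/ (high), /ɵ/ (high-mid), /ɞ/ (low-mid).
Back: /u/ (high), /ɔ/ (low-mid).
The high-mid row has no back member, so the gap is the high-mid back rounded vowel /o/.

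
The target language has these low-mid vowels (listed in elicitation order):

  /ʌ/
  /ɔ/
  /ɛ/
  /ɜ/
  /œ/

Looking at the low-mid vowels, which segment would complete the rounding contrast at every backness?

/ɞ/

backness          unrounded  rounded 
front             ɛ         œ       
central           ɜ         —       
back              ʌ         ɔ       
The central row has no rounded member, so the gap is the central rounded vowel /ɞ/.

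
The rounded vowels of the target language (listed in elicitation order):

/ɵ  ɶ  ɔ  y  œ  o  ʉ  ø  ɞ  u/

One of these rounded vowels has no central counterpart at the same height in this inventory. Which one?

High: /y/ ~ /ʉ/ ~ /u/
High-mid: /ø/ ~ /ɵ/ ~ /o/
Low-mid: /œ/ ~ /ɞ/ ~ /ɔ/
Low: only /ɶ/ (front); no central partner.
So /ɶ/ is the unpaired segment.

/ɶ/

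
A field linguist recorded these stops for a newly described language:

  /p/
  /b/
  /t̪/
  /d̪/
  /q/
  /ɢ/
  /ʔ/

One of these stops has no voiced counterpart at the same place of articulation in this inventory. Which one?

/ʔ/

Bilabial: /p/ ~ /b/
Dental: /t̪/ ~ /d̪/
Uvular: /q/ ~ /ɢ/
Glottal: only /ʔ/ (voiceless); no voiced partner.
So /ʔ/ is the unpaired segment.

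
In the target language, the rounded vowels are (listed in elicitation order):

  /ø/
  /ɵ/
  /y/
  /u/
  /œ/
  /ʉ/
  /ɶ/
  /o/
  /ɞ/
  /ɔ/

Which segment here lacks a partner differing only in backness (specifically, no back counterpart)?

High: /y/ ~ /ʉ/ ~ /u/
High-mid: /ø/ ~ /ɵ/ ~ /o/
Low-mid: /œ/ ~ /ɞ/ ~ /ɔ/
Low: only /ɶ/ (front); no back partner.
So /ɶ/ is the unpaired segment.

/ɶ/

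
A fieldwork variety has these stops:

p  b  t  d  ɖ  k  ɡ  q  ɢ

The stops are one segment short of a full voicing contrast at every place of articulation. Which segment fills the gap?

/ʈ/

bilabial: voiceless /p/, voiced /b/.
alveolar: voiceless /t/, voiced /d/.
retroflex: voiceless —, voiced /ɖ/.
velar: voiceless /k/, voiced /ɡ/.
uvular: voiceless /q/, voiced /ɢ/.
The retroflex row has no voiceless member, so the gap is the voiceless retroflex stop /ʈ/.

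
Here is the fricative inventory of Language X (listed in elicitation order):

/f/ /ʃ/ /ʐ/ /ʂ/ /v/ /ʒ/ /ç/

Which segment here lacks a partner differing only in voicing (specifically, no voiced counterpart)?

Labiodental: /f/ ~ /v/
Postalveolar: /ʃ/ ~ /ʒ/
Retroflex: /ʂ/ ~ /ʐ/
Palatal: only /ç/ (voiceless); no voiced partner.
So /ç/ is the unpaired segment.

/ç/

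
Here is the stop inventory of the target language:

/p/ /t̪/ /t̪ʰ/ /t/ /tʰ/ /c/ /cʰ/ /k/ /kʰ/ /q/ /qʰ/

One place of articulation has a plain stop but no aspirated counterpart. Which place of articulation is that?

bilabial

place of articulation  plain     aspirated
bilabial          p         —       
dental            t̪        t̪ʰ     
alveolar          t         tʰ      
palatal           c         cʰ      
velar             k         kʰ      
uvular            q         qʰ      
Every place of articulation has an aspirated member except bilabial, where /pʰ/ would be expected.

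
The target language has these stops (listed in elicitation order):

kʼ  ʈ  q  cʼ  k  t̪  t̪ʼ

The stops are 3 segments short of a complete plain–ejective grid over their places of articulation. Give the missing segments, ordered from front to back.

dental: plain /t̪/, ejective /t̪ʼ/.
retroflex: plain /ʈ/, ejective —.
palatal: plain —, ejective /cʼ/.
velar: plain /k/, ejective /kʼ/.
uvular: plain /q/, ejective —.
Gaps, from front to back: retroflex lacks ejective (/ʈʼ/); palatal lacks plain (/c/); uvular lacks ejective (/qʼ/).

/ʈʼ/, /c/, /qʼ/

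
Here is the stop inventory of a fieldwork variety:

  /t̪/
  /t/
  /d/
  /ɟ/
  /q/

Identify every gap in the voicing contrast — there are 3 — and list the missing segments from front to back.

place of articulation  voiceless  voiced  
dental            t̪        —       
alveolar          t         d       
palatal           —         ɟ       
uvular            q         —       
Gaps, from front to back: dental lacks voiced (/d̪/); palatal lacks voiceless (/c/); uvular lacks voiced (/ɢ/).

/d̪/, /c/, /ɢ/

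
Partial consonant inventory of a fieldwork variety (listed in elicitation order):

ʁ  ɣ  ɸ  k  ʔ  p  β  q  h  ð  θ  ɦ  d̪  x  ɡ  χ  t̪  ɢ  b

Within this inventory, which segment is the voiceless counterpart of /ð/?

/θ/

/ð/ is a voiced dental fricative.
The voiceless counterpart is a voiceless dental fricative — in this inventory, /θ/.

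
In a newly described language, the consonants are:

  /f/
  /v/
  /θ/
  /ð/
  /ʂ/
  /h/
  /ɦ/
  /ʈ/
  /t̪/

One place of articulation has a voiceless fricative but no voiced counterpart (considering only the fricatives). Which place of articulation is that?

retroflex

place of articulation  voiceless  voiced  
labiodental       f         v       
dental            θ         ð       
retroflex         ʂ         —       
glottal           h         ɦ       
Every place of articulation has a voiced member except retroflex, where /ʐ/ would be expected.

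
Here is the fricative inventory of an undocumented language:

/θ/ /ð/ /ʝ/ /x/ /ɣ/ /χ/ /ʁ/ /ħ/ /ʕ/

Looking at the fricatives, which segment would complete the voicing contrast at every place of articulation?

place of articulation  voiceless  voiced  
dental            θ         ð       
palatal           —         ʝ       
velar             x         ɣ       
uvular            χ         ʁ       
pharyngeal        ħ         ʕ       
The palatal row has no voiceless member, so the gap is the voiceless palatal fricative /ç/.

/ç/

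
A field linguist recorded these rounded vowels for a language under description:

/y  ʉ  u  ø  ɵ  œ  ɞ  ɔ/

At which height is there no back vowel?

high-mid

height            front     central   back    
high              y         ʉ         u       
high-mid          ø         ɵ         —       
low-mid           œ         ɞ         ɔ       
Every height has a back member except high-mid, where /o/ would be expected.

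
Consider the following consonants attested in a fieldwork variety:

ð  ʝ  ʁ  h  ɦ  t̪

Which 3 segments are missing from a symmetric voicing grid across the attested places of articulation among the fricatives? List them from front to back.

/θ/, /ç/, /χ/

Voiceless: /h/ (glottal).
Voiced: /ð/ (dental), /ʝ/ (palatal), /ʁ/ (uvular), /ɦ/ (glottal).
Gaps, from front to back: dental lacks voiceless (/θ/); palatal lacks voiceless (/ç/); uvular lacks voiceless (/χ/).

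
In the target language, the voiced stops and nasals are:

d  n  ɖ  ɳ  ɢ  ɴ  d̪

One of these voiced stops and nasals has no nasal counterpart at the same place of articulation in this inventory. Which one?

/d̪/

Alveolar: /d/ ~ /n/
Retroflex: /ɖ/ ~ /ɳ/
Uvular: /ɢ/ ~ /ɴ/
Dental: only /d̪/ (oral stop); no nasal partner.
So /d̪/ is the unpaired segment.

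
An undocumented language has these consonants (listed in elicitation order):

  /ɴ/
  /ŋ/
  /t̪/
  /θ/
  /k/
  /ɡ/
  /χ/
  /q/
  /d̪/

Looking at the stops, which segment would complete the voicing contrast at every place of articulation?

Voiceless: /t̪/ (dental), /k/ (velar), /q/ (uvular).
Voiced: /d̪/ (dental), /ɡ/ (velar).
The uvular row has no voiced member, so the gap is the voiced uvular stop /ɢ/.

/ɢ/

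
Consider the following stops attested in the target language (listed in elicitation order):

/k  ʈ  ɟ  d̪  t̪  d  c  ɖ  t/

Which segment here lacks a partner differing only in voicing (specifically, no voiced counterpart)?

Dental: /t̪/ ~ /d̪/
Alveolar: /t/ ~ /d/
Retroflex: /ʈ/ ~ /ɖ/
Palatal: /c/ ~ /ɟ/
Velar: only /k/ (voiceless); no voiced partner.
So /k/ is the unpaired segment.

/k/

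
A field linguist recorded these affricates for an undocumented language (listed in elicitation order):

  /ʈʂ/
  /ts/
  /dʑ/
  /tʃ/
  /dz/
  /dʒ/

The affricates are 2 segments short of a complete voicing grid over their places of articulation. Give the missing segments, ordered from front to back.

/ɖʐ/, /tɕ/

Voiceless: /ts/ (alveolar), /tʃ/ (postalveolar), /ʈʂ/ (retroflex).
Voiced: /dz/ (alveolar), /dʒ/ (postalveolar), /dʑ/ (alveolo-palatal).
Gaps, from front to back: retroflex lacks voiced (/ɖʐ/); alveolo-palatal lacks voiceless (/tɕ/).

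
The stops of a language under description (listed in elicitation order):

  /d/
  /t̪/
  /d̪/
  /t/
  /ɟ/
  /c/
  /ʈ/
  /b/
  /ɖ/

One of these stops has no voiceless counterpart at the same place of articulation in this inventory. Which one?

Dental: /t̪/ ~ /d̪/
Alveolar: /t/ ~ /d/
Retroflex: /ʈ/ ~ /ɖ/
Palatal: /c/ ~ /ɟ/
Bilabial: only /b/ (voiced); no voiceless partner.
So /b/ is the unpaired segment.

/b/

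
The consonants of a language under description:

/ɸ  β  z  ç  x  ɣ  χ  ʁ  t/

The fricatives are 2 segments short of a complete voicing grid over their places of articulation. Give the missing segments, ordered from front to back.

/s/, /ʝ/

Voiceless: /ɸ/ (bilabial), /ç/ (palatal), /x/ (velar), /χ/ (uvular).
Voiced: /β/ (bilabial), /z/ (alveolar), /ɣ/ (velar), /ʁ/ (uvular).
Gaps, from front to back: alveolar lacks voiceless (/s/); palatal lacks voiced (/ʝ/).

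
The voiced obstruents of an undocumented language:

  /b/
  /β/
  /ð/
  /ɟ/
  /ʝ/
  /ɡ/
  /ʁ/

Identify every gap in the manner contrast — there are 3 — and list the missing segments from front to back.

bilabial: stop /b/, fricative /β/.
dental: stop —, fricative /ð/.
palatal: stop /ɟ/, fricative /ʝ/.
velar: stop /ɡ/, fricative —.
uvular: stop —, fricative /ʁ/.
Gaps, from front to back: dental lacks stop (/d̪/); velar lacks fricative (/ɣ/); uvular lacks stop (/ɢ/).

/d̪/, /ɣ/, /ɢ/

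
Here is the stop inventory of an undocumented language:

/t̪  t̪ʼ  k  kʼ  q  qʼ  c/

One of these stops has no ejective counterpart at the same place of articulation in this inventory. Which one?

Dental: /t̪/ ~ /t̪ʼ/
Velar: /k/ ~ /kʼ/
Uvular: /q/ ~ /qʼ/
Palatal: only /c/ (plain); no ejective partner.
So /c/ is the unpaired segment.

/c/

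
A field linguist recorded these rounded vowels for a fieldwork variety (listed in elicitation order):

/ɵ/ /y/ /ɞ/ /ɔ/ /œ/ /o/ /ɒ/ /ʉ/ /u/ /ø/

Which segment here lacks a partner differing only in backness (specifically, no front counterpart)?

High: /y/ ~ /ʉ/ ~ /u/
High-mid: /ø/ ~ /ɵ/ ~ /o/
Low-mid: /œ/ ~ /ɞ/ ~ /ɔ/
Low: only /ɒ/ (back); no front partner.
So /ɒ/ is the unpaired segment.

/ɒ/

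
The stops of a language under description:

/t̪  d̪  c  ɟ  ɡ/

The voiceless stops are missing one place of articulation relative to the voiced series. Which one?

Voiceless: /t̪/ (dental), /c/ (palatal).
Voiced: /d̪/ (dental), /ɟ/ (palatal), /ɡ/ (velar).
Every place of articulation has a voiceless member except velar, where /k/ would be expected.

velar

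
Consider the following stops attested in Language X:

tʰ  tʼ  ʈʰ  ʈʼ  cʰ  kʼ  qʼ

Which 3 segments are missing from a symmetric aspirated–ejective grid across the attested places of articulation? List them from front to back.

Aspirated: /tʰ/ (alveolar), /ʈʰ/ (retroflex), /cʰ/ (palatal).
Ejective: /tʼ/ (alveolar), /ʈʼ/ (retroflex), /kʼ/ (velar), /qʼ/ (uvular).
Gaps, from front to back: palatal lacks ejective (/cʼ/); velar lacks aspirated (/kʰ/); uvular lacks aspirated (/qʰ/).

/cʼ/, /kʰ/, /qʰ/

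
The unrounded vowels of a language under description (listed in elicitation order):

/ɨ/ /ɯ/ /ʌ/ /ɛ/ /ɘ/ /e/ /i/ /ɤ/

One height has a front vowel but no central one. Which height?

low-mid

height            front     central   back    
high              i         ɨ         ɯ       
high-mid          e         ɘ         ɤ       
low-mid           ɛ         —         ʌ       
Every height has a central member except low-mid, where /ɜ/ would be expected.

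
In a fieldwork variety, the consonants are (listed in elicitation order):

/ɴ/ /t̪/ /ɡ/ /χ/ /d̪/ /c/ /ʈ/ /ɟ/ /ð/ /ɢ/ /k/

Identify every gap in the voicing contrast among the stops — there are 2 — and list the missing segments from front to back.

dental: voiceless /t̪/, voiced /d̪/.
retroflex: voiceless /ʈ/, voiced —.
palatal: voiceless /c/, voiced /ɟ/.
velar: voiceless /k/, voiced /ɡ/.
uvular: voiceless —, voiced /ɢ/.
Gaps, from front to back: retroflex lacks voiced (/ɖ/); uvular lacks voiceless (/q/).

/ɖ/, /q/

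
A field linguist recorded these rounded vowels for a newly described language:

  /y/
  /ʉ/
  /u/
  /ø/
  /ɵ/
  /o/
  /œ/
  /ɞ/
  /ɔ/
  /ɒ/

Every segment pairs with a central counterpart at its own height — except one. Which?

/ɒ/

High: /y/ ~ /ʉ/ ~ /u/
High-mid: /ø/ ~ /ɵ/ ~ /o/
Low-mid: /œ/ ~ /ɞ/ ~ /ɔ/
Low: only /ɒ/ (back); no central partner.
So /ɒ/ is the unpaired segment.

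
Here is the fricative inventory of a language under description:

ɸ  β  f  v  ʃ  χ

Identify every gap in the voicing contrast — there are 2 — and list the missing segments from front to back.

/ʒ/, /ʁ/

bilabial: voiceless /ɸ/, voiced /β/.
labiodental: voiceless /f/, voiced /v/.
postalveolar: voiceless /ʃ/, voiced —.
uvular: voiceless /χ/, voiced —.
Gaps, from front to back: postalveolar lacks voiced (/ʒ/); uvular lacks voiced (/ʁ/).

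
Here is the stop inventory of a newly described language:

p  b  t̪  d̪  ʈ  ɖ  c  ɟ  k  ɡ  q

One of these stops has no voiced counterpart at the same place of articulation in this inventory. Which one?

/q/

Bilabial: /p/ ~ /b/
Dental: /t̪/ ~ /d̪/
Retroflex: /ʈ/ ~ /ɖ/
Palatal: /c/ ~ /ɟ/
Velar: /k/ ~ /ɡ/
Uvular: only /q/ (voiceless); no voiced partner.
So /q/ is the unpaired segment.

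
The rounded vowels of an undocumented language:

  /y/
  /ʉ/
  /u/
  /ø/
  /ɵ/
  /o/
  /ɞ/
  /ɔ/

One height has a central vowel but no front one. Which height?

low-mid

high: front /y/, central /ʉ/, back /u/.
high-mid: front /ø/, central /ɵ/, back /o/.
low-mid: front —, central /ɞ/, back /ɔ/.
Every height has a front member except low-mid, where /œ/ would be expected.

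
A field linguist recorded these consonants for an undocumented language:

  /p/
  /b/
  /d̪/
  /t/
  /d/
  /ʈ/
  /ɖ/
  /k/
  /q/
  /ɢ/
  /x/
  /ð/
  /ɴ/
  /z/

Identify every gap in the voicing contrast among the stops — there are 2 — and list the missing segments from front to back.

bilabial: voiceless /p/, voiced /b/.
dental: voiceless —, voiced /d̪/.
alveolar: voiceless /t/, voiced /d/.
retroflex: voiceless /ʈ/, voiced /ɖ/.
velar: voiceless /k/, voiced —.
uvular: voiceless /q/, voiced /ɢ/.
Gaps, from front to back: dental lacks voiceless (/t̪/); velar lacks voiced (/ɡ/).

/t̪/, /ɡ/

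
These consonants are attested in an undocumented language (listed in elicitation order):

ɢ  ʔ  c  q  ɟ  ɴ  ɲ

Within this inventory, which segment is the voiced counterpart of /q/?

/ɢ/

/q/ is a voiceless uvular stop.
The voiced counterpart is a voiced uvular stop — in this inventory, /ɢ/.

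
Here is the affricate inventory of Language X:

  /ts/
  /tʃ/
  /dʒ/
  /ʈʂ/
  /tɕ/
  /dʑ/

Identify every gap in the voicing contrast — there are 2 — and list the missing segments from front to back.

/dz/, /ɖʐ/

alveolar: voiceless /ts/, voiced —.
postalveolar: voiceless /tʃ/, voiced /dʒ/.
retroflex: voiceless /ʈʂ/, voiced —.
alveolo-palatal: voiceless /tɕ/, voiced /dʑ/.
Gaps, from front to back: alveolar lacks voiced (/dz/); retroflex lacks voiced (/ɖʐ/).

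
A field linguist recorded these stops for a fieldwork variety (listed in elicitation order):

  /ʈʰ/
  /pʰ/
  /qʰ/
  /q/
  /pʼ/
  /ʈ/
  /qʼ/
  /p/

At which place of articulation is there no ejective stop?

retroflex

place of articulation  plain     aspirated  ejective
bilabial          p         pʰ        pʼ      
retroflex         ʈ         ʈʰ        —       
uvular            q         qʰ        qʼ      
Every place of articulation has an ejective member except retroflex, where /ʈʼ/ would be expected.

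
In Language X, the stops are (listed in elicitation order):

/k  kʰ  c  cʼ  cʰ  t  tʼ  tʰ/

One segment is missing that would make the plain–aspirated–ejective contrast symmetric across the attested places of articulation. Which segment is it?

/kʼ/

Plain: /t/ (alveolar), /c/ (palatal), /k/ (velar).
Aspirated: /tʰ/ (alveolar), /cʰ/ (palatal), /kʰ/ (velar).
Ejective: /tʼ/ (alveolar), /cʼ/ (palatal).
The velar row has no ejective member, so the gap is the ejective velar stop /kʼ/.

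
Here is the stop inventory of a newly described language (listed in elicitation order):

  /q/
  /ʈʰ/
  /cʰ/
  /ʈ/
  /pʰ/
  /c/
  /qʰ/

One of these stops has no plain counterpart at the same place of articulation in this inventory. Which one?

/pʰ/

Retroflex: /ʈ/ ~ /ʈʰ/
Palatal: /c/ ~ /cʰ/
Uvular: /q/ ~ /qʰ/
Bilabial: only /pʰ/ (aspirated); no plain partner.
So /pʰ/ is the unpaired segment.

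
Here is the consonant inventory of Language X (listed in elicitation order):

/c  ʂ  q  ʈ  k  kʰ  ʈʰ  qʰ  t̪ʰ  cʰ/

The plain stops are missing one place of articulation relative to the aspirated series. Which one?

dental

Plain: /ʈ/ (retroflex), /c/ (palatal), /k/ (velar), /q/ (uvular).
Aspirated: /t̪ʰ/ (dental), /ʈʰ/ (retroflex), /cʰ/ (palatal), /kʰ/ (velar), /qʰ/ (uvular).
Every place of articulation has a plain member except dental, where /t̪/ would be expected.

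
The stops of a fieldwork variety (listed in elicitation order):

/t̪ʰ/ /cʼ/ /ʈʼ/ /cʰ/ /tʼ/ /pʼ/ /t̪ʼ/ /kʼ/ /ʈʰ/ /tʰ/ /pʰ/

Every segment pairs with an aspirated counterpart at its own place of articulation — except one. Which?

/kʼ/

Bilabial: /pʰ/ ~ /pʼ/
Dental: /t̪ʰ/ ~ /t̪ʼ/
Alveolar: /tʰ/ ~ /tʼ/
Retroflex: /ʈʰ/ ~ /ʈʼ/
Palatal: /cʰ/ ~ /cʼ/
Velar: only /kʼ/ (ejective); no aspirated partner.
So /kʼ/ is the unpaired segment.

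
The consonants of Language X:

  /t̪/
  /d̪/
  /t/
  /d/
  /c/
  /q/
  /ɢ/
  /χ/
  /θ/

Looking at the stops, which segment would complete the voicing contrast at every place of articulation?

/ɟ/

dental: voiceless /t̪/, voiced /d̪/.
alveolar: voiceless /t/, voiced /d/.
palatal: voiceless /c/, voiced —.
uvular: voiceless /q/, voiced /ɢ/.
The palatal row has no voiced member, so the gap is the voiced palatal stop /ɟ/.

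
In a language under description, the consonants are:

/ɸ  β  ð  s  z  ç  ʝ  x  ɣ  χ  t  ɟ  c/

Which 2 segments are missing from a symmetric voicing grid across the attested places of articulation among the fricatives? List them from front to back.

bilabial: voiceless /ɸ/, voiced /β/.
dental: voiceless —, voiced /ð/.
alveolar: voiceless /s/, voiced /z/.
palatal: voiceless /ç/, voiced /ʝ/.
velar: voiceless /x/, voiced /ɣ/.
uvular: voiceless /χ/, voiced —.
Gaps, from front to back: dental lacks voiceless (/θ/); uvular lacks voiced (/ʁ/).

/θ/, /ʁ/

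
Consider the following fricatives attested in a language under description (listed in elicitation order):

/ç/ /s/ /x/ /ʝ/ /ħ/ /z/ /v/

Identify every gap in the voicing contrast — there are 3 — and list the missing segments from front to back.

/f/, /ɣ/, /ʕ/

place of articulation  voiceless  voiced  
labiodental       —         v       
alveolar          s         z       
palatal           ç         ʝ       
velar             x         —       
pharyngeal        ħ         —       
Gaps, from front to back: labiodental lacks voiceless (/f/); velar lacks voiced (/ɣ/); pharyngeal lacks voiced (/ʕ/).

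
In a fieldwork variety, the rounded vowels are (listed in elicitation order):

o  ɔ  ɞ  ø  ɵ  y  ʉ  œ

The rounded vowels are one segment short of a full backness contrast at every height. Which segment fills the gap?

/u/

high: front /y/, central /ʉ/, back —.
high-mid: front /ø/, central /ɵ/, back /o/.
low-mid: front /œ/, central /ɞ/, back /ɔ/.
The high row has no back member, so the gap is the high back rounded vowel /u/.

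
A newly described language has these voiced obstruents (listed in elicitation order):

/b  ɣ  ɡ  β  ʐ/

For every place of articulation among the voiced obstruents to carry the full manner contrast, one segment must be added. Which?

/ɖ/

place of articulation  stop      fricative
bilabial          b         β       
retroflex         —         ʐ       
velar             ɡ         ɣ       
The retroflex row has no stop member, so the gap is the retroflex stop /ɖ/.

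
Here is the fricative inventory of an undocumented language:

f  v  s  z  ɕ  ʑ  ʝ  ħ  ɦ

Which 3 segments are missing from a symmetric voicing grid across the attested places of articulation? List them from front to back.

/ç/, /ʕ/, /h/

labiodental: voiceless /f/, voiced /v/.
alveolar: voiceless /s/, voiced /z/.
alveolo-palatal: voiceless /ɕ/, voiced /ʑ/.
palatal: voiceless —, voiced /ʝ/.
pharyngeal: voiceless /ħ/, voiced —.
glottal: voiceless —, voiced /ɦ/.
Gaps, from front to back: palatal lacks voiceless (/ç/); pharyngeal lacks voiced (/ʕ/); glottal lacks voiceless (/h/).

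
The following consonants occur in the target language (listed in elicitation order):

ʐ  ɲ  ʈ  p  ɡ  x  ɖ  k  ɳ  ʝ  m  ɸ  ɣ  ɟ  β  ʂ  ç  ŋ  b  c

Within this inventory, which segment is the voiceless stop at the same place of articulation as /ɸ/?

/p/

/ɸ/ is a voiceless bilabial fricative.
The voiceless stop at the same place is a voiceless bilabial stop — in this inventory, /p/.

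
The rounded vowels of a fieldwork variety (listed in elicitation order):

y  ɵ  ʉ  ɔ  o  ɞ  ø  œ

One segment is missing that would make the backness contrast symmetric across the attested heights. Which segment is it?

/u/

high: front /y/, central /ʉ/, back —.
high-mid: front /ø/, central /ɵ/, back /o/.
low-mid: front /œ/, central /ɞ/, back /ɔ/.
The high row has no back member, so the gap is the high back rounded vowel /u/.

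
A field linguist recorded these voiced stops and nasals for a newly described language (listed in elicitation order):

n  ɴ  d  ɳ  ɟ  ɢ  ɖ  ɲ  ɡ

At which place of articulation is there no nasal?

place of articulation  oral stop  nasal   
alveolar          d         n       
retroflex         ɖ         ɳ       
palatal           ɟ         ɲ       
velar             ɡ         —       
uvular            ɢ         ɴ       
Every place of articulation has a nasal member except velar, where /ŋ/ would be expected.

velar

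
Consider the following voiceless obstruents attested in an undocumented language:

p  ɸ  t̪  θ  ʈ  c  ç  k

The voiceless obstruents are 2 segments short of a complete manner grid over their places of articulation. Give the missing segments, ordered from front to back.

place of articulation  stop      fricative
bilabial          p         ɸ       
dental            t̪        θ       
retroflex         ʈ         —       
palatal           c         ç       
velar             k         —       
Gaps, from front to back: retroflex lacks fricative (/ʂ/); velar lacks fricative (/x/).

/ʂ/, /x/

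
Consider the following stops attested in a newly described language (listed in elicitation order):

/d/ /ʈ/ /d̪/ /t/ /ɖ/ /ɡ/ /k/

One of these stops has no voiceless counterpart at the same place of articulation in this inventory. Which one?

/d̪/

Alveolar: /t/ ~ /d/
Retroflex: /ʈ/ ~ /ɖ/
Velar: /k/ ~ /ɡ/
Dental: only /d̪/ (voiced); no voiceless partner.
So /d̪/ is the unpaired segment.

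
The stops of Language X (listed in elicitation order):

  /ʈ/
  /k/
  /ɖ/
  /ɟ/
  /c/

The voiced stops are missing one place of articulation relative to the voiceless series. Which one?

Voiceless: /ʈ/ (retroflex), /c/ (palatal), /k/ (velar).
Voiced: /ɖ/ (retroflex), /ɟ/ (palatal).
Every place of articulation has a voiced member except velar, where /ɡ/ would be expected.

velar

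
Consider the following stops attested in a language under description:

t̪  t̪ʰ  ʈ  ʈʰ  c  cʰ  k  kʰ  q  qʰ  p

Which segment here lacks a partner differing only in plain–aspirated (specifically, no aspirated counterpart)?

/p/

Dental: /t̪/ ~ /t̪ʰ/
Retroflex: /ʈ/ ~ /ʈʰ/
Palatal: /c/ ~ /cʰ/
Velar: /k/ ~ /kʰ/
Uvular: /q/ ~ /qʰ/
Bilabial: only /p/ (plain); no aspirated partner.
So /p/ is the unpaired segment.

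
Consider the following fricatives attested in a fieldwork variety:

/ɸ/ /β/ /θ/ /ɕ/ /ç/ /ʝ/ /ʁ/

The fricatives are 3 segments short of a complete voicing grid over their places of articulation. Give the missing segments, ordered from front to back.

bilabial: voiceless /ɸ/, voiced /β/.
dental: voiceless /θ/, voiced —.
alveolo-palatal: voiceless /ɕ/, voiced —.
palatal: voiceless /ç/, voiced /ʝ/.
uvular: voiceless —, voiced /ʁ/.
Gaps, from front to back: dental lacks voiced (/ð/); alveolo-palatal lacks voiced (/ʑ/); uvular lacks voiceless (/χ/).

/ð/, /ʑ/, /χ/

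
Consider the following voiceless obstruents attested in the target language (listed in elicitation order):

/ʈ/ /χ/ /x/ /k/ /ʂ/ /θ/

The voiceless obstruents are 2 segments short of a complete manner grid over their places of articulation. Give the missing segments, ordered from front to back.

/t̪/, /q/

Stop: /ʈ/ (retroflex), /k/ (velar).
Fricative: /θ/ (dental), /ʂ/ (retroflex), /x/ (velar), /χ/ (uvular).
Gaps, from front to back: dental lacks stop (/t̪/); uvular lacks stop (/q/).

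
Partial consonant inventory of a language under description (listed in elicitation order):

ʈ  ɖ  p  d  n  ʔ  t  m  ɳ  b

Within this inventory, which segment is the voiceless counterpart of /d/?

/t/

/d/ is a voiced alveolar stop.
The voiceless counterpart is a voiceless alveolar stop — in this inventory, /t/.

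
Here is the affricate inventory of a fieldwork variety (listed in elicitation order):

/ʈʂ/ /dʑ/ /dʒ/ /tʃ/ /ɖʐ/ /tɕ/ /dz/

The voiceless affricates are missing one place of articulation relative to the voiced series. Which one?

alveolar

alveolar: voiceless —, voiced /dz/.
postalveolar: voiceless /tʃ/, voiced /dʒ/.
retroflex: voiceless /ʈʂ/, voiced /ɖʐ/.
alveolo-palatal: voiceless /tɕ/, voiced /dʑ/.
Every place of articulation has a voiceless member except alveolar, where /ts/ would be expected.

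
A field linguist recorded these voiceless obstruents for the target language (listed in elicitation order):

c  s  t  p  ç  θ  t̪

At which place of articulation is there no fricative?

place of articulation  stop      fricative
bilabial          p         —       
dental            t̪        θ       
alveolar          t         s       
palatal           c         ç       
Every place of articulation has a fricative member except bilabial, where /ɸ/ would be expected.

bilabial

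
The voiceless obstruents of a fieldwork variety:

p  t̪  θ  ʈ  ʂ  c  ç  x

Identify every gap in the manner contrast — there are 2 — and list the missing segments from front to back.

/ɸ/, /k/

bilabial: stop /p/, fricative —.
dental: stop /t̪/, fricative /θ/.
retroflex: stop /ʈ/, fricative /ʂ/.
palatal: stop /c/, fricative /ç/.
velar: stop —, fricative /x/.
Gaps, from front to back: bilabial lacks fricative (/ɸ/); velar lacks stop (/k/).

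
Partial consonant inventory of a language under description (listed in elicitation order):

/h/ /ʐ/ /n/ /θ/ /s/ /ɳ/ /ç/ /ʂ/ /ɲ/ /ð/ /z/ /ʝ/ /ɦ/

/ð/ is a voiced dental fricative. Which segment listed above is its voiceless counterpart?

/θ/

The voiceless counterpart is a voiceless dental fricative — in this inventory, /θ/.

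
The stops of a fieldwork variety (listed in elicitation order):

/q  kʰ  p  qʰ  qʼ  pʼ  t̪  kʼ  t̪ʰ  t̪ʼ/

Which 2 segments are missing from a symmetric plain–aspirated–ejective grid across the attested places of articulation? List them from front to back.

bilabial: plain /p/, aspirated —, ejective /pʼ/.
dental: plain /t̪/, aspirated /t̪ʰ/, ejective /t̪ʼ/.
velar: plain —, aspirated /kʰ/, ejective /kʼ/.
uvular: plain /q/, aspirated /qʰ/, ejective /qʼ/.
Gaps, from front to back: bilabial lacks aspirated (/pʰ/); velar lacks plain (/k/).

/pʰ/, /k/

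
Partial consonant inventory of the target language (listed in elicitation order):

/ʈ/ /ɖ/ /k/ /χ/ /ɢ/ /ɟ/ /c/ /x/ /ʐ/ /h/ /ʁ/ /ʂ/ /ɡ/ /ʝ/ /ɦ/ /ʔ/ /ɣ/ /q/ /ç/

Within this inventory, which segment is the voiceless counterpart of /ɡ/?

/ɡ/ is a voiced velar stop.
The voiceless counterpart is a voiceless velar stop — in this inventory, /k/.

/k/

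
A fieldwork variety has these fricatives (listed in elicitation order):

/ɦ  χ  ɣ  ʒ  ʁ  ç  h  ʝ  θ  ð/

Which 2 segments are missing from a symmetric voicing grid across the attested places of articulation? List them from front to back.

/ʃ/, /x/

dental: voiceless /θ/, voiced /ð/.
postalveolar: voiceless —, voiced /ʒ/.
palatal: voiceless /ç/, voiced /ʝ/.
velar: voiceless —, voiced /ɣ/.
uvular: voiceless /χ/, voiced /ʁ/.
glottal: voiceless /h/, voiced /ɦ/.
Gaps, from front to back: postalveolar lacks voiceless (/ʃ/); velar lacks voiceless (/x/).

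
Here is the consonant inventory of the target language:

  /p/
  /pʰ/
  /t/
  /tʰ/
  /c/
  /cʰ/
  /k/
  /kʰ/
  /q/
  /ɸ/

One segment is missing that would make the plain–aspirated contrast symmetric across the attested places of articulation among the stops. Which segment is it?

bilabial: plain /p/, aspirated /pʰ/.
alveolar: plain /t/, aspirated /tʰ/.
palatal: plain /c/, aspirated /cʰ/.
velar: plain /k/, aspirated /kʰ/.
uvular: plain /q/, aspirated —.
The uvular row has no aspirated member, so the gap is the aspirated uvular stop /qʰ/.

/qʰ/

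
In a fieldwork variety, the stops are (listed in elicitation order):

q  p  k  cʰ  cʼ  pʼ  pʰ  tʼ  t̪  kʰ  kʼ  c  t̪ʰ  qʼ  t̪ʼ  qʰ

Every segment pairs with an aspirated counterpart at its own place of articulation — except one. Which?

Bilabial: /p/ ~ /pʰ/ ~ /pʼ/
Dental: /t̪/ ~ /t̪ʰ/ ~ /t̪ʼ/
Palatal: /c/ ~ /cʰ/ ~ /cʼ/
Velar: /k/ ~ /kʰ/ ~ /kʼ/
Uvular: /q/ ~ /qʰ/ ~ /qʼ/
Alveolar: only /tʼ/ (ejective); no aspirated partner.
So /tʼ/ is the unpaired segment.

/tʼ/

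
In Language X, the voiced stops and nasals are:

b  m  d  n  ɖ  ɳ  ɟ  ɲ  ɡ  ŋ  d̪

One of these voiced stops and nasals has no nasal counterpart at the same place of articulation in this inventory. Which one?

/d̪/

Bilabial: /b/ ~ /m/
Alveolar: /d/ ~ /n/
Retroflex: /ɖ/ ~ /ɳ/
Palatal: /ɟ/ ~ /ɲ/
Velar: /ɡ/ ~ /ŋ/
Dental: only /d̪/ (oral stop); no nasal partner.
So /d̪/ is the unpaired segment.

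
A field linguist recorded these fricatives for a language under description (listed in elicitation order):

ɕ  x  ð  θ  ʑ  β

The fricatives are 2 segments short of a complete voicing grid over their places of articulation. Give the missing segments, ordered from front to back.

/ɸ/, /ɣ/

place of articulation  voiceless  voiced  
bilabial          —         β       
dental            θ         ð       
alveolo-palatal   ɕ         ʑ       
velar             x         —       
Gaps, from front to back: bilabial lacks voiceless (/ɸ/); velar lacks voiced (/ɣ/).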